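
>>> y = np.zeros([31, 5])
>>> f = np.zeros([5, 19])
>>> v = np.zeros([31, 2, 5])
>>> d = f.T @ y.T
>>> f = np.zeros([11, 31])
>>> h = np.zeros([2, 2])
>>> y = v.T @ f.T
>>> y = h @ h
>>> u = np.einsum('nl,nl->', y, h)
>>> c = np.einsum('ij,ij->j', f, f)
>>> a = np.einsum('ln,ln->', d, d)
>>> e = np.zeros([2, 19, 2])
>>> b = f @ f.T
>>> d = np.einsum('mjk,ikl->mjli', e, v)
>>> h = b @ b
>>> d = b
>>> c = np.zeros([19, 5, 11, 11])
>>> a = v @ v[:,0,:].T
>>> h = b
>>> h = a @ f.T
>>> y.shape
(2, 2)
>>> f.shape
(11, 31)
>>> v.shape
(31, 2, 5)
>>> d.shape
(11, 11)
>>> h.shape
(31, 2, 11)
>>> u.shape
()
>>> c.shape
(19, 5, 11, 11)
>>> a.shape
(31, 2, 31)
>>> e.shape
(2, 19, 2)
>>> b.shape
(11, 11)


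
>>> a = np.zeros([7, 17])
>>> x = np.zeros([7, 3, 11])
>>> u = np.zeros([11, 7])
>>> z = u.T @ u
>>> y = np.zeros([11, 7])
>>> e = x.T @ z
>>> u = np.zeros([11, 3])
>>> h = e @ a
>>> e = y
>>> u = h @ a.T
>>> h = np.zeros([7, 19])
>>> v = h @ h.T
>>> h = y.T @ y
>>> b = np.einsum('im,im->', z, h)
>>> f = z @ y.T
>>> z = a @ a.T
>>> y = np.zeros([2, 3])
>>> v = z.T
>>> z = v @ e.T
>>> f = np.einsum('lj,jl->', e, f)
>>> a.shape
(7, 17)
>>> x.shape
(7, 3, 11)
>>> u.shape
(11, 3, 7)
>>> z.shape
(7, 11)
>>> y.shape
(2, 3)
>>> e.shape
(11, 7)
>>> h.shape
(7, 7)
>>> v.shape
(7, 7)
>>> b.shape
()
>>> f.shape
()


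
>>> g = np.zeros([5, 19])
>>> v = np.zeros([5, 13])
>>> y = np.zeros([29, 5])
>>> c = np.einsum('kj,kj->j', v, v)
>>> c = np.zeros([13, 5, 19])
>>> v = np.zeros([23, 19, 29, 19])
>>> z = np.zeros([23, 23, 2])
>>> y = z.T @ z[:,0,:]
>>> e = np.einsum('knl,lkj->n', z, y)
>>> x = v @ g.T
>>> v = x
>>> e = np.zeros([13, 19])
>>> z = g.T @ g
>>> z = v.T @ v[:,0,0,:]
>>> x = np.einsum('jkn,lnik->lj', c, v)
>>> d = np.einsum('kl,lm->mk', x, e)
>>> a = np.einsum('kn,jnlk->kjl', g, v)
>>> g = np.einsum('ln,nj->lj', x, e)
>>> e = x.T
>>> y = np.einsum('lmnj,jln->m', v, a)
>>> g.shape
(23, 19)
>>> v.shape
(23, 19, 29, 5)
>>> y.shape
(19,)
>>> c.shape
(13, 5, 19)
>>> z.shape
(5, 29, 19, 5)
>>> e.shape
(13, 23)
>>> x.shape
(23, 13)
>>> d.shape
(19, 23)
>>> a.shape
(5, 23, 29)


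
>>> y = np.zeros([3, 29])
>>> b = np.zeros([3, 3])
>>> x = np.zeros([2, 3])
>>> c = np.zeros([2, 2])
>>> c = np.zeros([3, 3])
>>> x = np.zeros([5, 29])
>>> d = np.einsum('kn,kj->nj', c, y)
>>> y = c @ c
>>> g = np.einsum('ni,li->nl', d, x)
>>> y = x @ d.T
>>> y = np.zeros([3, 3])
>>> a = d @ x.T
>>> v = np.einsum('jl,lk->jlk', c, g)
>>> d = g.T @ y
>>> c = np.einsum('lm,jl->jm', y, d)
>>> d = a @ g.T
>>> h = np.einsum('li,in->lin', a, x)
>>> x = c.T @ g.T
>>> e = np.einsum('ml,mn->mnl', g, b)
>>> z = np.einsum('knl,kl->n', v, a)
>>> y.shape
(3, 3)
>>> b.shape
(3, 3)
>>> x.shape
(3, 3)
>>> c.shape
(5, 3)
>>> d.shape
(3, 3)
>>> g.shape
(3, 5)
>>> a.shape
(3, 5)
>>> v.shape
(3, 3, 5)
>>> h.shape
(3, 5, 29)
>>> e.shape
(3, 3, 5)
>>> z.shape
(3,)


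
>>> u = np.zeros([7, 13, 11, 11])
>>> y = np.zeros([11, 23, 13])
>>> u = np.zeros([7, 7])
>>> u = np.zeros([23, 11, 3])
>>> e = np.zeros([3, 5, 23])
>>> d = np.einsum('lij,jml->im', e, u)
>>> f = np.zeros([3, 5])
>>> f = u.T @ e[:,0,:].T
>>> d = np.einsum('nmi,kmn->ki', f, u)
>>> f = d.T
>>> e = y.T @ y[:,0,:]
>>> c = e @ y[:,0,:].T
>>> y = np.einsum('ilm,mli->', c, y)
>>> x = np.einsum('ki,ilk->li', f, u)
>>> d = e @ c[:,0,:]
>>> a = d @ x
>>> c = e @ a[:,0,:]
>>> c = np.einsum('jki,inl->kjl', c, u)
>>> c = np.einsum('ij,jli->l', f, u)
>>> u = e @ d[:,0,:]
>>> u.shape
(13, 23, 11)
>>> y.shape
()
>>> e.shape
(13, 23, 13)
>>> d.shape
(13, 23, 11)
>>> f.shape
(3, 23)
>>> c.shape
(11,)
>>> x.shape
(11, 23)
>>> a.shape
(13, 23, 23)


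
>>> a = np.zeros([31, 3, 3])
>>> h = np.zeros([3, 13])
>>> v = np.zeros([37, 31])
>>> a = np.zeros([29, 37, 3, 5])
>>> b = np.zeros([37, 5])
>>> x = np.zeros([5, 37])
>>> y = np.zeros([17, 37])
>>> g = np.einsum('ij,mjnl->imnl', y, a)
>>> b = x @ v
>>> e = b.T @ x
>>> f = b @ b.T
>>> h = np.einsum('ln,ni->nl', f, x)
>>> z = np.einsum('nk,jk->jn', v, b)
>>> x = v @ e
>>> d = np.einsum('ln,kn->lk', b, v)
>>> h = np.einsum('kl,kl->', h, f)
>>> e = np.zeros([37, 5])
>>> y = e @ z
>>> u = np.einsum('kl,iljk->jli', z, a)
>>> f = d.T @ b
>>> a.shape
(29, 37, 3, 5)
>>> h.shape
()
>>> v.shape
(37, 31)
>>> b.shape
(5, 31)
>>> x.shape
(37, 37)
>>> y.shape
(37, 37)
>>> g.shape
(17, 29, 3, 5)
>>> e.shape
(37, 5)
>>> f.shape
(37, 31)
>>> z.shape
(5, 37)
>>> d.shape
(5, 37)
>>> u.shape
(3, 37, 29)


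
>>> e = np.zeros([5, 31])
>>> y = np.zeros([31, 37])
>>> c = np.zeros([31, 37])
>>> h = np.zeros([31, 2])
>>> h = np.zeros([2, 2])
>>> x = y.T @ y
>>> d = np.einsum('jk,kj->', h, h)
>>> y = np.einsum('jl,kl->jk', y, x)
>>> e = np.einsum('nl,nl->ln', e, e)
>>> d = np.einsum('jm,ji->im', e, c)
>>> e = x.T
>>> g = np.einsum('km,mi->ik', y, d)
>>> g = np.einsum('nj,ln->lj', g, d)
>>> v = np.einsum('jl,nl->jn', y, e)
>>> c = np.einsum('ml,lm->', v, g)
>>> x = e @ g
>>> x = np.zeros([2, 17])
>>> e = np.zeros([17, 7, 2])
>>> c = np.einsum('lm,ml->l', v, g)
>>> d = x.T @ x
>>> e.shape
(17, 7, 2)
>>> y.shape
(31, 37)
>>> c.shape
(31,)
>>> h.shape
(2, 2)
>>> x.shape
(2, 17)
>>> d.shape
(17, 17)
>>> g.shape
(37, 31)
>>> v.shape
(31, 37)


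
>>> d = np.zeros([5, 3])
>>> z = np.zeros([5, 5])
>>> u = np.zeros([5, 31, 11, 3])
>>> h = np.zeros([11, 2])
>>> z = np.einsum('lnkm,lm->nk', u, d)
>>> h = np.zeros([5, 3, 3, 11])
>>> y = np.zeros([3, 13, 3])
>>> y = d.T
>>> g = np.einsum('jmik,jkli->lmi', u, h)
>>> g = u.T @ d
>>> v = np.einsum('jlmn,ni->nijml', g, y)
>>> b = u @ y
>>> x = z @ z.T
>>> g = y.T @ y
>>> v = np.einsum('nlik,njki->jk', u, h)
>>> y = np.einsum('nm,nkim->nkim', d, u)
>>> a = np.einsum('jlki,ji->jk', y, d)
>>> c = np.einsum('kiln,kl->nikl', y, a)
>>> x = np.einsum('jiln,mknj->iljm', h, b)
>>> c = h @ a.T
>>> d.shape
(5, 3)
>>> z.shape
(31, 11)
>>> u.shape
(5, 31, 11, 3)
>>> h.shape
(5, 3, 3, 11)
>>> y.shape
(5, 31, 11, 3)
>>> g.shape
(5, 5)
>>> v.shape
(3, 3)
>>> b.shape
(5, 31, 11, 5)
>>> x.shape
(3, 3, 5, 5)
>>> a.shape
(5, 11)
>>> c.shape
(5, 3, 3, 5)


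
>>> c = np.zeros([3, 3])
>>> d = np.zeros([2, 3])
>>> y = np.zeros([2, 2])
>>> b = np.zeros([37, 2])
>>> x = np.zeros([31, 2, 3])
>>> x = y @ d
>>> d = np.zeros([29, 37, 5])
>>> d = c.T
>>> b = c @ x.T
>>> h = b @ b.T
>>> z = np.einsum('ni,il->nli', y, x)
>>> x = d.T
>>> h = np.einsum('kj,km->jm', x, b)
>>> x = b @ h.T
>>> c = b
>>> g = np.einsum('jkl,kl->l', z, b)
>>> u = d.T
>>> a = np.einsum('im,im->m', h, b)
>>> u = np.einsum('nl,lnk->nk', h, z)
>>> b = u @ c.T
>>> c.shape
(3, 2)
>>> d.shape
(3, 3)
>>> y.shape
(2, 2)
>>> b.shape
(3, 3)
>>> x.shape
(3, 3)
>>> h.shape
(3, 2)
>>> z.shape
(2, 3, 2)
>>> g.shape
(2,)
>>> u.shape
(3, 2)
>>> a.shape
(2,)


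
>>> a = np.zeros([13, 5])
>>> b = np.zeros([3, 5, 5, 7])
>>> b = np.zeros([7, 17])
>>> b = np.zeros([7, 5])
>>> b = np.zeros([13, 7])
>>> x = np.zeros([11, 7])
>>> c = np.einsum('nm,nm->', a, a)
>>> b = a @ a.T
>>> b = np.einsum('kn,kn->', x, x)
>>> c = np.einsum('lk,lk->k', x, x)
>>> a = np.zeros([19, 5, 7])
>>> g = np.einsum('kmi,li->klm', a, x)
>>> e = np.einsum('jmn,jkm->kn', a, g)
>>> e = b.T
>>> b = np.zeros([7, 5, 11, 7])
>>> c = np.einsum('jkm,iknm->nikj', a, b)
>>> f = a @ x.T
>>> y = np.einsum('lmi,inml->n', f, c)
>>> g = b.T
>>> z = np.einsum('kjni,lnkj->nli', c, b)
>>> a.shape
(19, 5, 7)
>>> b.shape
(7, 5, 11, 7)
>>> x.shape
(11, 7)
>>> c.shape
(11, 7, 5, 19)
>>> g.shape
(7, 11, 5, 7)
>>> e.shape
()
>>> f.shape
(19, 5, 11)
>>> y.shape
(7,)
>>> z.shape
(5, 7, 19)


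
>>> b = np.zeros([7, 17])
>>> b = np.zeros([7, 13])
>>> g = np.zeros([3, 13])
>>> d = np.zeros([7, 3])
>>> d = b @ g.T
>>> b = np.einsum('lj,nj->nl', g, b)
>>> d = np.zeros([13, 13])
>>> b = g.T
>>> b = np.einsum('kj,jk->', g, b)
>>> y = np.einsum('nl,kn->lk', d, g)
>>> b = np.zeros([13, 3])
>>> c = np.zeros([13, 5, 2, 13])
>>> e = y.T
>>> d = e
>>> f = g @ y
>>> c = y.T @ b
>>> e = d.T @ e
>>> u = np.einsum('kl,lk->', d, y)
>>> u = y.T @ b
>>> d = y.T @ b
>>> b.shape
(13, 3)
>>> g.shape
(3, 13)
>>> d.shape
(3, 3)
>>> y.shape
(13, 3)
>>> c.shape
(3, 3)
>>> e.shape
(13, 13)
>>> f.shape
(3, 3)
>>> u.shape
(3, 3)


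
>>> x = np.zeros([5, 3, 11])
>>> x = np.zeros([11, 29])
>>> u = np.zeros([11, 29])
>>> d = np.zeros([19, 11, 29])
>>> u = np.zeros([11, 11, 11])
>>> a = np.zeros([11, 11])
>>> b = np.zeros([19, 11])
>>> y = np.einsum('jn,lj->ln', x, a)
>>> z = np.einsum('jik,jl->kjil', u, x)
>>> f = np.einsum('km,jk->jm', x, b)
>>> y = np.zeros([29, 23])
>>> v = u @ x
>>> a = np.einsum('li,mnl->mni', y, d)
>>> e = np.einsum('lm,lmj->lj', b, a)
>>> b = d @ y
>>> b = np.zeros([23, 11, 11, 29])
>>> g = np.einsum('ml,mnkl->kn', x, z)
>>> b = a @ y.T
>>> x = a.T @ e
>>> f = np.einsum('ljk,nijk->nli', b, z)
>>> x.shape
(23, 11, 23)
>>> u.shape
(11, 11, 11)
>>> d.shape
(19, 11, 29)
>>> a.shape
(19, 11, 23)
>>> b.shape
(19, 11, 29)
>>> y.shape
(29, 23)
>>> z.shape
(11, 11, 11, 29)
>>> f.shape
(11, 19, 11)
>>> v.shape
(11, 11, 29)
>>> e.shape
(19, 23)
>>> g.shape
(11, 11)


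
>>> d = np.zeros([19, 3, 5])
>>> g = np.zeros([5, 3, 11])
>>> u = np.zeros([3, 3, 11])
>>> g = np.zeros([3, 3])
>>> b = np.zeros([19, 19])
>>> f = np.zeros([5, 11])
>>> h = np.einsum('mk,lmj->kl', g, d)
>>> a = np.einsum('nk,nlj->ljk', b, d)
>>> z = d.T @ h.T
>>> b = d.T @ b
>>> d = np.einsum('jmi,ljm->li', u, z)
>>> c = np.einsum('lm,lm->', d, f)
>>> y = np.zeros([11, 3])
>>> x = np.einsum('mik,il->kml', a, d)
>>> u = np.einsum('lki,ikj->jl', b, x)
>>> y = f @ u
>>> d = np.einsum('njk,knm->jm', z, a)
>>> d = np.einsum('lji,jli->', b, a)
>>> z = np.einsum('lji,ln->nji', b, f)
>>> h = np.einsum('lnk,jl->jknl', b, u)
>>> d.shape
()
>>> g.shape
(3, 3)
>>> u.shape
(11, 5)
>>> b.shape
(5, 3, 19)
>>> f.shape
(5, 11)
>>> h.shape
(11, 19, 3, 5)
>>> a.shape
(3, 5, 19)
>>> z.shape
(11, 3, 19)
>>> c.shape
()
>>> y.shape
(5, 5)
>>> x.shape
(19, 3, 11)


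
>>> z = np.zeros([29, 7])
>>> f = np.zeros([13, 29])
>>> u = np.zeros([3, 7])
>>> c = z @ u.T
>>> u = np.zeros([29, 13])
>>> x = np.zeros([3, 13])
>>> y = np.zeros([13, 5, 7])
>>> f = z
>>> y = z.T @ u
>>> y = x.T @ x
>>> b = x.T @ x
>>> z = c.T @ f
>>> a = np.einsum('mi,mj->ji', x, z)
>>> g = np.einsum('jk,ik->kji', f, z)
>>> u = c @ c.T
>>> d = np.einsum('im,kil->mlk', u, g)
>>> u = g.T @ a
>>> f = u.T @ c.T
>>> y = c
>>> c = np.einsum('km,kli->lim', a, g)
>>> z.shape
(3, 7)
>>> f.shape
(13, 29, 29)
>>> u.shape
(3, 29, 13)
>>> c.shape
(29, 3, 13)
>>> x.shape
(3, 13)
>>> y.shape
(29, 3)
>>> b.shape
(13, 13)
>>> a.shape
(7, 13)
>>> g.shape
(7, 29, 3)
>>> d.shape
(29, 3, 7)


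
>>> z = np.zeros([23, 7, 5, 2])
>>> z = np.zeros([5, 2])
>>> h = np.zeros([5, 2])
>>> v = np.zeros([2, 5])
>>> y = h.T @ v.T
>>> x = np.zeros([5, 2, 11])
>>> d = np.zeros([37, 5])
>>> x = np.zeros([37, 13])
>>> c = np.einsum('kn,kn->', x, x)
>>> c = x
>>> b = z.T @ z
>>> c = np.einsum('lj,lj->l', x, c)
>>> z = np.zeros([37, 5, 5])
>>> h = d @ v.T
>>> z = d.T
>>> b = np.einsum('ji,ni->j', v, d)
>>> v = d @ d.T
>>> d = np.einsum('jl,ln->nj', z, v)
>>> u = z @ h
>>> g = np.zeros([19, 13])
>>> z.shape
(5, 37)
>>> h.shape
(37, 2)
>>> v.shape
(37, 37)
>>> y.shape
(2, 2)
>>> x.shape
(37, 13)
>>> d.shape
(37, 5)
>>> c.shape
(37,)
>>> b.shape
(2,)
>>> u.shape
(5, 2)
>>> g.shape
(19, 13)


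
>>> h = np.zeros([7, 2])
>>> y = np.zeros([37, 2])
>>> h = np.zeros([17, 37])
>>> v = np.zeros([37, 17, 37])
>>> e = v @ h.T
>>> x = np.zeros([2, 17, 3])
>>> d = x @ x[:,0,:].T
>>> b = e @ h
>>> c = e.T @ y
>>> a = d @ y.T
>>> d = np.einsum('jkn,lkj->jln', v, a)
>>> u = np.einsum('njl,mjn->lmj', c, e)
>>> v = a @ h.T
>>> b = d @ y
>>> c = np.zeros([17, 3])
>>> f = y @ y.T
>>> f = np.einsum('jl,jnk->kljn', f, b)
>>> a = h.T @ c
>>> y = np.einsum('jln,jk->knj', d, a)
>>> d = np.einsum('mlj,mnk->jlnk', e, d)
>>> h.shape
(17, 37)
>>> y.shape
(3, 37, 37)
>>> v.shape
(2, 17, 17)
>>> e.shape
(37, 17, 17)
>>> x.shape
(2, 17, 3)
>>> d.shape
(17, 17, 2, 37)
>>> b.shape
(37, 2, 2)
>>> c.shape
(17, 3)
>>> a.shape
(37, 3)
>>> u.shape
(2, 37, 17)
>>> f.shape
(2, 37, 37, 2)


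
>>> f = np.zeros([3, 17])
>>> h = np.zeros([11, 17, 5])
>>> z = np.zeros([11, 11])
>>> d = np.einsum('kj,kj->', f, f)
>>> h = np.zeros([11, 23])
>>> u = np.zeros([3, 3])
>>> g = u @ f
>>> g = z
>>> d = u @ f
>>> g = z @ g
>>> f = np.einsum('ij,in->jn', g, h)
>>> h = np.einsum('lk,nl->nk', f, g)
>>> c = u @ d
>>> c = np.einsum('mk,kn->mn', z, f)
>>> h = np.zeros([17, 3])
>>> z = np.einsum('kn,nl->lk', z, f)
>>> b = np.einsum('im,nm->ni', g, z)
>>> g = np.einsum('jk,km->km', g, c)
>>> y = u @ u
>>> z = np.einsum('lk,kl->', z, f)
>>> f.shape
(11, 23)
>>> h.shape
(17, 3)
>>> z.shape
()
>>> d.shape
(3, 17)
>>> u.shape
(3, 3)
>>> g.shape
(11, 23)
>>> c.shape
(11, 23)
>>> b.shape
(23, 11)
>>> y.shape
(3, 3)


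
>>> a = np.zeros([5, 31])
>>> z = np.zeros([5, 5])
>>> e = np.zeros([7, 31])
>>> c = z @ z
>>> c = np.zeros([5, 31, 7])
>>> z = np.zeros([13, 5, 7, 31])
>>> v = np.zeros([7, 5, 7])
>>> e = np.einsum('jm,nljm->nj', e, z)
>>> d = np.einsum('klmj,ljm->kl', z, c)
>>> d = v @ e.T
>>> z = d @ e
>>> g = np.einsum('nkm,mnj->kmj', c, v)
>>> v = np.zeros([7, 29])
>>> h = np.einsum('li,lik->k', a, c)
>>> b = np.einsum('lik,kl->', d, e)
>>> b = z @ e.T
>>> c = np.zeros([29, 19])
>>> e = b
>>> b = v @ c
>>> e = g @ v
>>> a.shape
(5, 31)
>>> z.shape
(7, 5, 7)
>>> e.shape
(31, 7, 29)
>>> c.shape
(29, 19)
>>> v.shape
(7, 29)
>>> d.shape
(7, 5, 13)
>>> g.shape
(31, 7, 7)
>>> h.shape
(7,)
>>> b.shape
(7, 19)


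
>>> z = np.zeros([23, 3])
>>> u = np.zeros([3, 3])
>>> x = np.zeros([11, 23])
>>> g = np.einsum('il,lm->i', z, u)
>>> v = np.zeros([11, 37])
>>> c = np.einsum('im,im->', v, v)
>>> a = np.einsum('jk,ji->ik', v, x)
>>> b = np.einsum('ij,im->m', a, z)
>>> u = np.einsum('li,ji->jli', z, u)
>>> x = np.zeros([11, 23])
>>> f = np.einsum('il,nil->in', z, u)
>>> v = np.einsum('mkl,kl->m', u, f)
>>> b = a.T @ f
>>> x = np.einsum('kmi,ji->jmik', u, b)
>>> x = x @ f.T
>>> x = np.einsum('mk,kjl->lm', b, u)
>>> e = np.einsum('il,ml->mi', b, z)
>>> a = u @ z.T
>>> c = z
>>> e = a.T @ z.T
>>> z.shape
(23, 3)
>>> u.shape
(3, 23, 3)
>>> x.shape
(3, 37)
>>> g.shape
(23,)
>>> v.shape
(3,)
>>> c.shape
(23, 3)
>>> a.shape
(3, 23, 23)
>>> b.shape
(37, 3)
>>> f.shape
(23, 3)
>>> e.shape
(23, 23, 23)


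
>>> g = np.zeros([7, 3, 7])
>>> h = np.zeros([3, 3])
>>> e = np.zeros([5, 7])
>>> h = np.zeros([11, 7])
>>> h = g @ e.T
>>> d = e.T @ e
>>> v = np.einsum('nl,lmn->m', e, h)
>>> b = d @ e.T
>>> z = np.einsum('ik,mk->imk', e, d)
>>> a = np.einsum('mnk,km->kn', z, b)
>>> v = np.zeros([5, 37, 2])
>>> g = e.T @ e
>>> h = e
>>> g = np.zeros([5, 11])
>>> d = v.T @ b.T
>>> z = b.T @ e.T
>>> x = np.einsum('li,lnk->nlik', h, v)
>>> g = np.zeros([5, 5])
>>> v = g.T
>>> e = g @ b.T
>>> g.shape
(5, 5)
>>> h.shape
(5, 7)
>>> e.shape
(5, 7)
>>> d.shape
(2, 37, 7)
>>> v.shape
(5, 5)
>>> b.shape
(7, 5)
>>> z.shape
(5, 5)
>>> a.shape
(7, 7)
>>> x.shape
(37, 5, 7, 2)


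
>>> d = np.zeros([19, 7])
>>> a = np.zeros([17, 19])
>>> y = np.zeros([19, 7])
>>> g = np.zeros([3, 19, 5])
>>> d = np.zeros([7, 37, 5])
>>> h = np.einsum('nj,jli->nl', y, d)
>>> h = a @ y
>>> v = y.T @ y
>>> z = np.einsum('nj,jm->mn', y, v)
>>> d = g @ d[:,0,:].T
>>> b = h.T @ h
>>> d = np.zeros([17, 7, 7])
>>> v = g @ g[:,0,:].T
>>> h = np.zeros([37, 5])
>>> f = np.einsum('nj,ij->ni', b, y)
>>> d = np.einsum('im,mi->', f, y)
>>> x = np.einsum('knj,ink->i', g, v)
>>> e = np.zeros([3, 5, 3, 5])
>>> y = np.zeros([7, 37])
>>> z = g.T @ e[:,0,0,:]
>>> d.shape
()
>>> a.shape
(17, 19)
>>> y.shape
(7, 37)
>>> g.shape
(3, 19, 5)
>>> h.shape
(37, 5)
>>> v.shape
(3, 19, 3)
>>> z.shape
(5, 19, 5)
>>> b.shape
(7, 7)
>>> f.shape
(7, 19)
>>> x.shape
(3,)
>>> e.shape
(3, 5, 3, 5)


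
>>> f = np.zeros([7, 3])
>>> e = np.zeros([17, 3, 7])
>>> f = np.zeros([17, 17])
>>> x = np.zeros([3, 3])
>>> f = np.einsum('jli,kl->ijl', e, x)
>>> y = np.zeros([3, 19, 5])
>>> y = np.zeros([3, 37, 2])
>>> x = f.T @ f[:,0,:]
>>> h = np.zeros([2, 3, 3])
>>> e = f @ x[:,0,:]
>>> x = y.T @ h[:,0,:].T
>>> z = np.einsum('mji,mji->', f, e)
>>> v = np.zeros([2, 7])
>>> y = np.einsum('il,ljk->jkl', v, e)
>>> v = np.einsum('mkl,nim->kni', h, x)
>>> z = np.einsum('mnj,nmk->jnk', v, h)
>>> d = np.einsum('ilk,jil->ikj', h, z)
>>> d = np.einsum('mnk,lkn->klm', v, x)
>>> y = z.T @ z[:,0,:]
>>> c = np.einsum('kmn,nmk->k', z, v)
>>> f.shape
(7, 17, 3)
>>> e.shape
(7, 17, 3)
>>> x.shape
(2, 37, 2)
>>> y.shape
(3, 2, 3)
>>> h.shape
(2, 3, 3)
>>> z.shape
(37, 2, 3)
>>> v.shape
(3, 2, 37)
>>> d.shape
(37, 2, 3)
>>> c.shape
(37,)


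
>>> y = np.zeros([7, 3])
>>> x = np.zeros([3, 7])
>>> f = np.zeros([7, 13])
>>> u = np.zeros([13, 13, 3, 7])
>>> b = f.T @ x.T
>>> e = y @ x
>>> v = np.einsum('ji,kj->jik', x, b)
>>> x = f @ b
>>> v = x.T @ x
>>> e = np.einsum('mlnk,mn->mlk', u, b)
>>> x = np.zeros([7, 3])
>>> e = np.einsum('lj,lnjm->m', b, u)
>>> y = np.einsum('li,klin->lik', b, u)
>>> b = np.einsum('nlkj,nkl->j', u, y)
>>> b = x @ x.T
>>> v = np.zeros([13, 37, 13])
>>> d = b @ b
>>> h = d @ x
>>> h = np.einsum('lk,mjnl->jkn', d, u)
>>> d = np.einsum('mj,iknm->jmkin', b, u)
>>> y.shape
(13, 3, 13)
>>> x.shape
(7, 3)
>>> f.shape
(7, 13)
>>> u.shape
(13, 13, 3, 7)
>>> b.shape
(7, 7)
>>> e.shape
(7,)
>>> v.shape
(13, 37, 13)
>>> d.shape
(7, 7, 13, 13, 3)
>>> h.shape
(13, 7, 3)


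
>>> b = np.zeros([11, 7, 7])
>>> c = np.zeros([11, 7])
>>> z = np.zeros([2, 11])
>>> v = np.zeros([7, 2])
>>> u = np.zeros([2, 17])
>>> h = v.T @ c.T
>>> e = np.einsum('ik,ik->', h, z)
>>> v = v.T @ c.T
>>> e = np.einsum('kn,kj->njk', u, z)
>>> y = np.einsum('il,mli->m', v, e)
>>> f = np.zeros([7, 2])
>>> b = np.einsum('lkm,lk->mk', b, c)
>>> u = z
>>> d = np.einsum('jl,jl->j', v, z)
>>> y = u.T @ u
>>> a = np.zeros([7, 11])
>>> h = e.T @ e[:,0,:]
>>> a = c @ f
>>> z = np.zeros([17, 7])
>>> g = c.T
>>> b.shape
(7, 7)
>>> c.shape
(11, 7)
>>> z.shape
(17, 7)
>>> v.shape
(2, 11)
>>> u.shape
(2, 11)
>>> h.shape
(2, 11, 2)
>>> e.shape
(17, 11, 2)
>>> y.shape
(11, 11)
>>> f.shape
(7, 2)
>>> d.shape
(2,)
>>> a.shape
(11, 2)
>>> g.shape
(7, 11)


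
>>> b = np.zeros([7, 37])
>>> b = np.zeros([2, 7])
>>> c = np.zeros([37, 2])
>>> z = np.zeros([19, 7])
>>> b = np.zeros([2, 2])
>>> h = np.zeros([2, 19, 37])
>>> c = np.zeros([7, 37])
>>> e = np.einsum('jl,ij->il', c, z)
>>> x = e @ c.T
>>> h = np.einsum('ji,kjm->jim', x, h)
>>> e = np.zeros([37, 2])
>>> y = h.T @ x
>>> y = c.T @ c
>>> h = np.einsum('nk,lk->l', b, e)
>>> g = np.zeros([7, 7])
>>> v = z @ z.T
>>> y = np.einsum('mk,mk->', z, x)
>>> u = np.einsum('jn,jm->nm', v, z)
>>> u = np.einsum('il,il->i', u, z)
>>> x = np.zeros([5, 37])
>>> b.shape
(2, 2)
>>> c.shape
(7, 37)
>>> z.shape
(19, 7)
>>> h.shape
(37,)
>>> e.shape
(37, 2)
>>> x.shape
(5, 37)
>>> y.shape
()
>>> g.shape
(7, 7)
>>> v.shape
(19, 19)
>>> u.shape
(19,)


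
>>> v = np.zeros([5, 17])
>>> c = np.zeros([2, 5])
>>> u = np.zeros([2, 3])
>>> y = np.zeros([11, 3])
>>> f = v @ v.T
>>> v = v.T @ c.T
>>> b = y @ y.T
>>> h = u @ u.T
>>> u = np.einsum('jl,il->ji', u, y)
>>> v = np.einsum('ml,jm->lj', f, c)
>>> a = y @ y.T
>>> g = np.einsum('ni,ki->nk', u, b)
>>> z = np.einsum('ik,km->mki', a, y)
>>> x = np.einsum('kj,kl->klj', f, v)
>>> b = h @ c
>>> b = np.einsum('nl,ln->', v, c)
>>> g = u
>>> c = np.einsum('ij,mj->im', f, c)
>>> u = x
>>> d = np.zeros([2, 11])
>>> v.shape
(5, 2)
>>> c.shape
(5, 2)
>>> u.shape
(5, 2, 5)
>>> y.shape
(11, 3)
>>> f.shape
(5, 5)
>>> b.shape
()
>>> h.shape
(2, 2)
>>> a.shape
(11, 11)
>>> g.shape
(2, 11)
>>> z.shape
(3, 11, 11)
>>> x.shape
(5, 2, 5)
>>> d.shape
(2, 11)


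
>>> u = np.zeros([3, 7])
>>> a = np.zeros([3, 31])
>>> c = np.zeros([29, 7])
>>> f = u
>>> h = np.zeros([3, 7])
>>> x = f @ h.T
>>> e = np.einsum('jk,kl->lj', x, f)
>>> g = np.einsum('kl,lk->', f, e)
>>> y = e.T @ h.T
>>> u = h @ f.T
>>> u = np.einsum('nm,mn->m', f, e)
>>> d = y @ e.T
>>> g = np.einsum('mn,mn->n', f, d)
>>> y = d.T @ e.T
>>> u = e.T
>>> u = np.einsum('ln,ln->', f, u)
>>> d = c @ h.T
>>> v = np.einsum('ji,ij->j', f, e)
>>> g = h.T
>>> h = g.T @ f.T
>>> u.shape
()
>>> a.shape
(3, 31)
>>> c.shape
(29, 7)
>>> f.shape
(3, 7)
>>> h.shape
(3, 3)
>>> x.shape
(3, 3)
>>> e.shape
(7, 3)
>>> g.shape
(7, 3)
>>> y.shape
(7, 7)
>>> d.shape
(29, 3)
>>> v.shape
(3,)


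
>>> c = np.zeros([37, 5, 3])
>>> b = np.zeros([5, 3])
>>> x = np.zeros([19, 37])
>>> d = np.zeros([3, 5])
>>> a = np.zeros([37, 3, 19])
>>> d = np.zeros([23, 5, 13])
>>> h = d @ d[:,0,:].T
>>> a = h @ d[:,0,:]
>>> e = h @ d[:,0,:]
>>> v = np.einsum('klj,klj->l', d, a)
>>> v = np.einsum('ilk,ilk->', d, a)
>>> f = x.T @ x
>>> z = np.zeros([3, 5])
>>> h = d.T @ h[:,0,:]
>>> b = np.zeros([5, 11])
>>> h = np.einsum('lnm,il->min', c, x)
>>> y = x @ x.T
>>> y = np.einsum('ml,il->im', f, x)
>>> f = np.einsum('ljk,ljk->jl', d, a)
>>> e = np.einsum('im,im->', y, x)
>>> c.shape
(37, 5, 3)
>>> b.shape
(5, 11)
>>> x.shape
(19, 37)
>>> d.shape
(23, 5, 13)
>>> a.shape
(23, 5, 13)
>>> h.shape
(3, 19, 5)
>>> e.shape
()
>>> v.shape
()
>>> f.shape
(5, 23)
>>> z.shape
(3, 5)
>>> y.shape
(19, 37)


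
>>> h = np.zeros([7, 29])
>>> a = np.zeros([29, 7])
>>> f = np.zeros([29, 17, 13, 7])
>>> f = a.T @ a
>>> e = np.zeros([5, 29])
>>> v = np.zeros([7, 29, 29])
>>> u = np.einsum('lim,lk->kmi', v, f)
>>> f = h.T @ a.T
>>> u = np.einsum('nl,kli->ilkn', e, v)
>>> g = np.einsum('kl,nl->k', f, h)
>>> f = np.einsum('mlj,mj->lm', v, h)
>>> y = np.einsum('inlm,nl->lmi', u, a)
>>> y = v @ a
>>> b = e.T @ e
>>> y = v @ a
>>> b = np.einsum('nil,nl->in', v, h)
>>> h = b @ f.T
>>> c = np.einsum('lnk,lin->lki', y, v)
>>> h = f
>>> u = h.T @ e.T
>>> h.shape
(29, 7)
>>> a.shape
(29, 7)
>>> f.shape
(29, 7)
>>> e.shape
(5, 29)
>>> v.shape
(7, 29, 29)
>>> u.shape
(7, 5)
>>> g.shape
(29,)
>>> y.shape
(7, 29, 7)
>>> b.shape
(29, 7)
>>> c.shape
(7, 7, 29)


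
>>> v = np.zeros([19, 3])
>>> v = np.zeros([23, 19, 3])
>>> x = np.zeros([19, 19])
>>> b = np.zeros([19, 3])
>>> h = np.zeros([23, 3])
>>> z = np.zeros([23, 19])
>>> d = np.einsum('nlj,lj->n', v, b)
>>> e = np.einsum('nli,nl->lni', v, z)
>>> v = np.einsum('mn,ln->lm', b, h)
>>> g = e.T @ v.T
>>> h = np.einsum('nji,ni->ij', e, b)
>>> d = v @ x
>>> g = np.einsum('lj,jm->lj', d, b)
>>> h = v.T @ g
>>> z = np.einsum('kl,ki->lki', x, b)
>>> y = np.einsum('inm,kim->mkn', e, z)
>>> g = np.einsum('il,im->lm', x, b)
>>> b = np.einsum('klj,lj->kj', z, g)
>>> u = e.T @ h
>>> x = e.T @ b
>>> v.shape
(23, 19)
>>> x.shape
(3, 23, 3)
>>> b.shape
(19, 3)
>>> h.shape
(19, 19)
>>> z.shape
(19, 19, 3)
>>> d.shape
(23, 19)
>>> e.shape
(19, 23, 3)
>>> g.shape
(19, 3)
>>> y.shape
(3, 19, 23)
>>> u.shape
(3, 23, 19)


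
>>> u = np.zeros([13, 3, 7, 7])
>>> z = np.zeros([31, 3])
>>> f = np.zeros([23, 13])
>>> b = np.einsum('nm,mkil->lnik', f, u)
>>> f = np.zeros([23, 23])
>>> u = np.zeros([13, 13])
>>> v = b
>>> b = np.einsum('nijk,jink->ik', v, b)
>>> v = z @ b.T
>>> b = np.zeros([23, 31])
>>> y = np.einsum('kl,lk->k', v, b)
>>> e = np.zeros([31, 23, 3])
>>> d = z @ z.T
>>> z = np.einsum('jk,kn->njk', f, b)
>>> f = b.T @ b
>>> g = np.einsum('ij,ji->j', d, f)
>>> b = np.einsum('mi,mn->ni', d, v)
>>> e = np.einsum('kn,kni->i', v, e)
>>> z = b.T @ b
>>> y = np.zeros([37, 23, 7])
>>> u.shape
(13, 13)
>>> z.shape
(31, 31)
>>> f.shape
(31, 31)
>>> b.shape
(23, 31)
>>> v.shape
(31, 23)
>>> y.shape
(37, 23, 7)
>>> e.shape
(3,)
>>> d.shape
(31, 31)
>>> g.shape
(31,)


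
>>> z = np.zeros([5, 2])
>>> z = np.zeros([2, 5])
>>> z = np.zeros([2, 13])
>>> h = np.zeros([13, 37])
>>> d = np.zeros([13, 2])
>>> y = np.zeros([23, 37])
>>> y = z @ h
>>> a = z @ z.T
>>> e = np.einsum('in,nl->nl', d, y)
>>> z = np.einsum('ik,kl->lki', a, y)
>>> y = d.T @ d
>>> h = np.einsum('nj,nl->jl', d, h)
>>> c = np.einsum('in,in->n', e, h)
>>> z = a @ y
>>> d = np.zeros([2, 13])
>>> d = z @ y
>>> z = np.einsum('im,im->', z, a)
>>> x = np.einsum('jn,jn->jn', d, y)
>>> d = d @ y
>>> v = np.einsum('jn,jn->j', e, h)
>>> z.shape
()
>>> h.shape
(2, 37)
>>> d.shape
(2, 2)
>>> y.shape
(2, 2)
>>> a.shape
(2, 2)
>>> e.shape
(2, 37)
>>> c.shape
(37,)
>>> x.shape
(2, 2)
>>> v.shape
(2,)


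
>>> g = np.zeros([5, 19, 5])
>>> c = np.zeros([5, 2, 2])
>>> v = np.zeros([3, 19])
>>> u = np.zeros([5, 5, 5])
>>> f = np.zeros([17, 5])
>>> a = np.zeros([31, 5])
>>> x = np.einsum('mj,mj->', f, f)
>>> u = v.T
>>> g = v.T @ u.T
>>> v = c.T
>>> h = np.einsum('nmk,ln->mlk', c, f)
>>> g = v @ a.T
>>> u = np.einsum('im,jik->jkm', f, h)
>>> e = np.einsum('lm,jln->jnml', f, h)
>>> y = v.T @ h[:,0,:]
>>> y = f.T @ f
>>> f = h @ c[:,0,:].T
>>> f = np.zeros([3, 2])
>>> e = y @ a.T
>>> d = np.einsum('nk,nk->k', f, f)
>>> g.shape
(2, 2, 31)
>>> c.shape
(5, 2, 2)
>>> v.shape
(2, 2, 5)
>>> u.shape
(2, 2, 5)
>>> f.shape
(3, 2)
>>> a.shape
(31, 5)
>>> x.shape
()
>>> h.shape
(2, 17, 2)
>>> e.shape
(5, 31)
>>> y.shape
(5, 5)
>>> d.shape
(2,)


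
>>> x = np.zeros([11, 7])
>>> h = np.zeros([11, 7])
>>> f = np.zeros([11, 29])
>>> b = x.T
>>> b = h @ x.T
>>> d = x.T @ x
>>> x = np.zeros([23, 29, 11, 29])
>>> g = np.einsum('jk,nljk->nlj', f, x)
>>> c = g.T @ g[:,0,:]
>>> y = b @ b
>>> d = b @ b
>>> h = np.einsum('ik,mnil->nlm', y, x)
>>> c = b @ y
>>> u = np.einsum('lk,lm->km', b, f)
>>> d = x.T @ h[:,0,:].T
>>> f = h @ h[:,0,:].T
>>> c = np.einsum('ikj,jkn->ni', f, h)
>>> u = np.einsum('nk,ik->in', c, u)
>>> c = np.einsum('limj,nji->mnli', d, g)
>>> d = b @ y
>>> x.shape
(23, 29, 11, 29)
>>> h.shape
(29, 29, 23)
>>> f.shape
(29, 29, 29)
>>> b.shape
(11, 11)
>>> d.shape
(11, 11)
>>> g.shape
(23, 29, 11)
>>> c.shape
(29, 23, 29, 11)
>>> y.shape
(11, 11)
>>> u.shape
(11, 23)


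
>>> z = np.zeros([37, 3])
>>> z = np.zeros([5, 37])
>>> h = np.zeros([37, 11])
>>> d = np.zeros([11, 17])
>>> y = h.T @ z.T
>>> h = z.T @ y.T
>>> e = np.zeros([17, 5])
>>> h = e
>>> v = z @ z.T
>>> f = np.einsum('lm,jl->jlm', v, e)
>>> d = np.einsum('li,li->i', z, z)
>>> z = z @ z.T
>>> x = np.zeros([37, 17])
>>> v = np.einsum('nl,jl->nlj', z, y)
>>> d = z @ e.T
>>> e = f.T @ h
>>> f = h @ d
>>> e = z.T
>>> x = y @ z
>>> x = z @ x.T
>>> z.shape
(5, 5)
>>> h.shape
(17, 5)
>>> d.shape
(5, 17)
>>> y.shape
(11, 5)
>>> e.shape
(5, 5)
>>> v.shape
(5, 5, 11)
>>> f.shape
(17, 17)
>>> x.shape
(5, 11)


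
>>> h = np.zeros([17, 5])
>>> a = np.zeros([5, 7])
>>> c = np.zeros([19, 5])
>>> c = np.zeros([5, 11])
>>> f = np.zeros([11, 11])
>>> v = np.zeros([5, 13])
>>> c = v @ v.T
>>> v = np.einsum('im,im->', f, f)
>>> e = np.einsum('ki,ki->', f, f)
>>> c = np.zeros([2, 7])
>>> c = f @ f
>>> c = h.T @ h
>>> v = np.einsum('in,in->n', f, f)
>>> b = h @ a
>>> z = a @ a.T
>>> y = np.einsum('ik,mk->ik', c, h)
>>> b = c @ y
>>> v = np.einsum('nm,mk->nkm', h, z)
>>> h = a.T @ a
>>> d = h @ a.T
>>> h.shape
(7, 7)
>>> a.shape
(5, 7)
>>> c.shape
(5, 5)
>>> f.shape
(11, 11)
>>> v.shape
(17, 5, 5)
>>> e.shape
()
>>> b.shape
(5, 5)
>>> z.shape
(5, 5)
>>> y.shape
(5, 5)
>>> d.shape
(7, 5)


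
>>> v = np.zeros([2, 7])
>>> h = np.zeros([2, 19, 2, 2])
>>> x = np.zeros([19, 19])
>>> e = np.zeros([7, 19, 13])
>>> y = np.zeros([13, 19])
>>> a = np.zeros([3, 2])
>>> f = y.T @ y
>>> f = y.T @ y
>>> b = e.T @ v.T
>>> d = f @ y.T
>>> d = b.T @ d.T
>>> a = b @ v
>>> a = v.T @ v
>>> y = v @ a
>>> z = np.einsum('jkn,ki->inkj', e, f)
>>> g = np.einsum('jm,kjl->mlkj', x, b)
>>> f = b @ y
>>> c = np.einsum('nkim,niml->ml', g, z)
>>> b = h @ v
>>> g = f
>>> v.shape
(2, 7)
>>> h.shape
(2, 19, 2, 2)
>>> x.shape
(19, 19)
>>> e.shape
(7, 19, 13)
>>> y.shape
(2, 7)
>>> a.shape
(7, 7)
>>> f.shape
(13, 19, 7)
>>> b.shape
(2, 19, 2, 7)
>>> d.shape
(2, 19, 19)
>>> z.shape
(19, 13, 19, 7)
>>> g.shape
(13, 19, 7)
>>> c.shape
(19, 7)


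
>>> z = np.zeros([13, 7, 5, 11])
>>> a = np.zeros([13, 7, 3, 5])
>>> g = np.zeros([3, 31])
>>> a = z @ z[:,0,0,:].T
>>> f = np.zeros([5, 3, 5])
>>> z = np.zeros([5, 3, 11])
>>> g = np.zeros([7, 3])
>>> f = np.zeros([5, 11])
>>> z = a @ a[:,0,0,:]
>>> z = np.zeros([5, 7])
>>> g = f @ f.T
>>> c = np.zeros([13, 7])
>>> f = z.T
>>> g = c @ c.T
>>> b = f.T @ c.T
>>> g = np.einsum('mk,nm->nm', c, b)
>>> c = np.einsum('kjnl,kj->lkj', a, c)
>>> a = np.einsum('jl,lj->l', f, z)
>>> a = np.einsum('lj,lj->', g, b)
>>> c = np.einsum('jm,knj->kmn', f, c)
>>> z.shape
(5, 7)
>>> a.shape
()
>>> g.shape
(5, 13)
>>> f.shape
(7, 5)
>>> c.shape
(13, 5, 13)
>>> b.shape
(5, 13)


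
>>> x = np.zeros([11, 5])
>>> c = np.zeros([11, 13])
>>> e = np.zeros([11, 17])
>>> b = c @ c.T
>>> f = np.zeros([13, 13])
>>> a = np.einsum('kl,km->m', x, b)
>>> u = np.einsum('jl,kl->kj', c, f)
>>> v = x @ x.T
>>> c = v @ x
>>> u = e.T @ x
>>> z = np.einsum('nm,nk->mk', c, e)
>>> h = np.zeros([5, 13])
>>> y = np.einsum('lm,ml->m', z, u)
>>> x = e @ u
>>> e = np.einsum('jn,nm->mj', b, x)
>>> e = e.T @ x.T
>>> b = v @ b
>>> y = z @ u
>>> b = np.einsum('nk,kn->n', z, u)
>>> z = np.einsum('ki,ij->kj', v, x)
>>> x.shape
(11, 5)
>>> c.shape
(11, 5)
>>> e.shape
(11, 11)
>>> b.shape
(5,)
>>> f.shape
(13, 13)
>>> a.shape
(11,)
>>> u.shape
(17, 5)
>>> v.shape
(11, 11)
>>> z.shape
(11, 5)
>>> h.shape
(5, 13)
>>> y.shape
(5, 5)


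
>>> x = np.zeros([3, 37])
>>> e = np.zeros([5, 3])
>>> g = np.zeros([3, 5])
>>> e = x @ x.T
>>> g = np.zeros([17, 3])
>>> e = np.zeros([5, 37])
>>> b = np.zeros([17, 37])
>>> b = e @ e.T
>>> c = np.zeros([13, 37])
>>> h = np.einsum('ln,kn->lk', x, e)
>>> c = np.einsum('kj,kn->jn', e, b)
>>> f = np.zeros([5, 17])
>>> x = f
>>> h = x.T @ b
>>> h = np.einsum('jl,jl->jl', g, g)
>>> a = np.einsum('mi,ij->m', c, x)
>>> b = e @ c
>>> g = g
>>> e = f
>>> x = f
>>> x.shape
(5, 17)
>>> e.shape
(5, 17)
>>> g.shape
(17, 3)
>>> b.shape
(5, 5)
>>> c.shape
(37, 5)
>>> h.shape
(17, 3)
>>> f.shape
(5, 17)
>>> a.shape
(37,)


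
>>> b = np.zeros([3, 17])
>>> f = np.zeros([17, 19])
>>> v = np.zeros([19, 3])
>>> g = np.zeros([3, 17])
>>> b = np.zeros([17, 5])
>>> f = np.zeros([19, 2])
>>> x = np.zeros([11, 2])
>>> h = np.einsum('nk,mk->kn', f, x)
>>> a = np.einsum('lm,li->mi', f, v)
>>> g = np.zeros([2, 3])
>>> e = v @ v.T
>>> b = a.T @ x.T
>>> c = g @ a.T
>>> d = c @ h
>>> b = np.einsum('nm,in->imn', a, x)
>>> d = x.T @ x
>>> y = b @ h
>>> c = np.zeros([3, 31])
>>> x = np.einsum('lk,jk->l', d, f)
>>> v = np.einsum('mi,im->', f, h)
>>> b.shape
(11, 3, 2)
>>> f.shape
(19, 2)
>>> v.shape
()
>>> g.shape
(2, 3)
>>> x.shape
(2,)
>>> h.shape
(2, 19)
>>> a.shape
(2, 3)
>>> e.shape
(19, 19)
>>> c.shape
(3, 31)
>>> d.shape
(2, 2)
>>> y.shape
(11, 3, 19)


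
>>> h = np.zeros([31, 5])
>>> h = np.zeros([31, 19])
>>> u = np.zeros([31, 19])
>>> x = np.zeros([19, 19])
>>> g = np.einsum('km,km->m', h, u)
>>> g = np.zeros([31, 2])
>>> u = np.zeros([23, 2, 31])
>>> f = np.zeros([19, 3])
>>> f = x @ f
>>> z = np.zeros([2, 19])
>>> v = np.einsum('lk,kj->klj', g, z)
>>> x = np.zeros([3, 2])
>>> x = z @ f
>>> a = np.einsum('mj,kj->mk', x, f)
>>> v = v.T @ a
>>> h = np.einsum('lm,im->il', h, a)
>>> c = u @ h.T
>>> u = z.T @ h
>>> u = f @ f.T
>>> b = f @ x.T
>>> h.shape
(2, 31)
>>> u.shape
(19, 19)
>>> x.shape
(2, 3)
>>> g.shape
(31, 2)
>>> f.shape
(19, 3)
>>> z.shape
(2, 19)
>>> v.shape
(19, 31, 19)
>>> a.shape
(2, 19)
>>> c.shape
(23, 2, 2)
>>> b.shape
(19, 2)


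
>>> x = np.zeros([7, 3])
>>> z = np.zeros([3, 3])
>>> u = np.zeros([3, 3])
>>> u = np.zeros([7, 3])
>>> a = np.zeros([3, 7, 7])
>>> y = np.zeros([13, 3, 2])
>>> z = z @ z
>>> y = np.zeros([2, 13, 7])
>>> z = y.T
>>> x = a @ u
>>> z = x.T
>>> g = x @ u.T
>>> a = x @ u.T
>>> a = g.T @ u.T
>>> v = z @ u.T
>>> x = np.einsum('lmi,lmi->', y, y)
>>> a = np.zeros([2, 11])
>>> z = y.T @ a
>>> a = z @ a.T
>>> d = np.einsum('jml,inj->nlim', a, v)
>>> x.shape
()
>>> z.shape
(7, 13, 11)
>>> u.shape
(7, 3)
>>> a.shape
(7, 13, 2)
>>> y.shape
(2, 13, 7)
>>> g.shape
(3, 7, 7)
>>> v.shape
(3, 7, 7)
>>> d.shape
(7, 2, 3, 13)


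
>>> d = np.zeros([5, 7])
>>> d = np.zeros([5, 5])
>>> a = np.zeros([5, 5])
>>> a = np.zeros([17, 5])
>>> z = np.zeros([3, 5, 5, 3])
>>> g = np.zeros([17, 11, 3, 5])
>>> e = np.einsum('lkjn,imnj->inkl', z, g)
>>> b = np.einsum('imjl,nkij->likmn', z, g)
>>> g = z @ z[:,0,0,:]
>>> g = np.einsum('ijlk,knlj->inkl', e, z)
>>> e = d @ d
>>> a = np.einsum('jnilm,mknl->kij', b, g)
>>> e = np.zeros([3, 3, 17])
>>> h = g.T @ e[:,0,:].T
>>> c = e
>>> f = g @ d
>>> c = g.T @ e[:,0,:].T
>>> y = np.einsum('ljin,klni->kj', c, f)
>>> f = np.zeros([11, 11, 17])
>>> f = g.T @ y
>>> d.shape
(5, 5)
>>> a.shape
(5, 11, 3)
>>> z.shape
(3, 5, 5, 3)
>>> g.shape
(17, 5, 3, 5)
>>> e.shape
(3, 3, 17)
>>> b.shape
(3, 3, 11, 5, 17)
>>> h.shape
(5, 3, 5, 3)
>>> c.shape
(5, 3, 5, 3)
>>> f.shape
(5, 3, 5, 3)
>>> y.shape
(17, 3)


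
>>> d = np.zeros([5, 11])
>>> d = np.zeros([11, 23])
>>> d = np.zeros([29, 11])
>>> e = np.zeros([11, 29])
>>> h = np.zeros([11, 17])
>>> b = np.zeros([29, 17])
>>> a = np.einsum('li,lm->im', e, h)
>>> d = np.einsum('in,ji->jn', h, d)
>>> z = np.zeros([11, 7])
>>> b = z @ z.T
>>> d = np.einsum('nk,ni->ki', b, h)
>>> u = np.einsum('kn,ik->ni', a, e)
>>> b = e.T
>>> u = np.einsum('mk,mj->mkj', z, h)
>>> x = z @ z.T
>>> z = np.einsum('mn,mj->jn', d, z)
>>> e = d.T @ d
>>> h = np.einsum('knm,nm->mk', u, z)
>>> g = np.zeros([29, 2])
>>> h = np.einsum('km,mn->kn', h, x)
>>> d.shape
(11, 17)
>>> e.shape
(17, 17)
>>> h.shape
(17, 11)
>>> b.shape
(29, 11)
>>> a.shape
(29, 17)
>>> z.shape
(7, 17)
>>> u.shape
(11, 7, 17)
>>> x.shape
(11, 11)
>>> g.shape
(29, 2)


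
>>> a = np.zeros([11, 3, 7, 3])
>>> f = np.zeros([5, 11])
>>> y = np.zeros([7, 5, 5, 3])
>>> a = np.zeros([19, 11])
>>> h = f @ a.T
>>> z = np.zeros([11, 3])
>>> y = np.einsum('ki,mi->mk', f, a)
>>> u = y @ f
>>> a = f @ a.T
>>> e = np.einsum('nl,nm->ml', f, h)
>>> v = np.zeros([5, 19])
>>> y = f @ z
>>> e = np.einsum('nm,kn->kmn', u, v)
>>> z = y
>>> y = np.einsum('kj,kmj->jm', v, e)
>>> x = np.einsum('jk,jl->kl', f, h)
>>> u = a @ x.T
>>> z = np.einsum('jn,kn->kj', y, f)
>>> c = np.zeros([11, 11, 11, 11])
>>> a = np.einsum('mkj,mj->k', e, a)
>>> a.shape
(11,)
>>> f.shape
(5, 11)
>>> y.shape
(19, 11)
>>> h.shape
(5, 19)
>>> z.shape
(5, 19)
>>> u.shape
(5, 11)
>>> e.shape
(5, 11, 19)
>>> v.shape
(5, 19)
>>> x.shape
(11, 19)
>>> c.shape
(11, 11, 11, 11)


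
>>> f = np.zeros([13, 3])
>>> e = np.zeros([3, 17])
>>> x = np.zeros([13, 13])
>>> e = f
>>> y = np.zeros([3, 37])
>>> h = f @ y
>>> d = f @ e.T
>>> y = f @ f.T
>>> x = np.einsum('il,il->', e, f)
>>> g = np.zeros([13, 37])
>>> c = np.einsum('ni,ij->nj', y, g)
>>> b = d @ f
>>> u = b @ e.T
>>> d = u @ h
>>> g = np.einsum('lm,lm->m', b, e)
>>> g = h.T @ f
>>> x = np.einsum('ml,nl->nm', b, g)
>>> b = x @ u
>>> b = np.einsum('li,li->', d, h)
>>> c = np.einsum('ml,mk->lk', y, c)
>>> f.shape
(13, 3)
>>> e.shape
(13, 3)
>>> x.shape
(37, 13)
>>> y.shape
(13, 13)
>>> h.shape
(13, 37)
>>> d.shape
(13, 37)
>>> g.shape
(37, 3)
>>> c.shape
(13, 37)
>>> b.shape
()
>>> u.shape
(13, 13)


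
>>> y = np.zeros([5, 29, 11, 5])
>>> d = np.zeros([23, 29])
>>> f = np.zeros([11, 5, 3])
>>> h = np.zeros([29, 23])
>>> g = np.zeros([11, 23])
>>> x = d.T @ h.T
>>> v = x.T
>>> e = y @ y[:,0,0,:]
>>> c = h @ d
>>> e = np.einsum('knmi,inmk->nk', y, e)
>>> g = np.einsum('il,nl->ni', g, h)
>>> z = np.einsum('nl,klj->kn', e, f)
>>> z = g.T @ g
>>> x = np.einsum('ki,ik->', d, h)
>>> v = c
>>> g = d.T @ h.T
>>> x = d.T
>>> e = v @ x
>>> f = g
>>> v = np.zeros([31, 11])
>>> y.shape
(5, 29, 11, 5)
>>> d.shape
(23, 29)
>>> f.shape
(29, 29)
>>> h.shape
(29, 23)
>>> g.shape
(29, 29)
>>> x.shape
(29, 23)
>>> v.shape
(31, 11)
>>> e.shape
(29, 23)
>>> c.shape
(29, 29)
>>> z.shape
(11, 11)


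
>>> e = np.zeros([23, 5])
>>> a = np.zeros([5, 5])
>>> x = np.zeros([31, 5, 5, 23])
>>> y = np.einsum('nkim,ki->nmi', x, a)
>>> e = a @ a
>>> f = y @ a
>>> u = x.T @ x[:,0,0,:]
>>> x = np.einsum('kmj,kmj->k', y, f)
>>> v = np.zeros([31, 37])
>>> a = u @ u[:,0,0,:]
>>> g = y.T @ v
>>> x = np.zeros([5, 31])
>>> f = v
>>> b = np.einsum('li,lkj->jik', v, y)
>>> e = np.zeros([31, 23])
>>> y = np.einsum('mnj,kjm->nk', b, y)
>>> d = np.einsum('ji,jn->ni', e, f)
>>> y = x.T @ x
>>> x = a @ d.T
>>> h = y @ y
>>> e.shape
(31, 23)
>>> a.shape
(23, 5, 5, 23)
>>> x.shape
(23, 5, 5, 37)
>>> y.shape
(31, 31)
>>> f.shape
(31, 37)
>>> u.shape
(23, 5, 5, 23)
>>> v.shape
(31, 37)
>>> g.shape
(5, 23, 37)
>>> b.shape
(5, 37, 23)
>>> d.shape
(37, 23)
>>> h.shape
(31, 31)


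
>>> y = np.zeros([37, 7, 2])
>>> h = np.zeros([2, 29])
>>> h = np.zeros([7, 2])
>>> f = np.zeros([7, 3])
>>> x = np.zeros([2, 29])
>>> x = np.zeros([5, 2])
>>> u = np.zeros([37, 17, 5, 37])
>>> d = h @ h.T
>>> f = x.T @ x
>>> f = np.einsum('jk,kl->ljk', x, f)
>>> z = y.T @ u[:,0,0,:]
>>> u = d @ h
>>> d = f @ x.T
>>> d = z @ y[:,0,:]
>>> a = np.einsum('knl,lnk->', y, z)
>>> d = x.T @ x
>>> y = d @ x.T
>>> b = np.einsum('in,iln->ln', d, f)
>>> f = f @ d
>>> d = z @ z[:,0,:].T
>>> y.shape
(2, 5)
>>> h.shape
(7, 2)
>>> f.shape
(2, 5, 2)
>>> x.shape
(5, 2)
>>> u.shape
(7, 2)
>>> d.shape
(2, 7, 2)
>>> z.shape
(2, 7, 37)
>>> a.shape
()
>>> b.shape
(5, 2)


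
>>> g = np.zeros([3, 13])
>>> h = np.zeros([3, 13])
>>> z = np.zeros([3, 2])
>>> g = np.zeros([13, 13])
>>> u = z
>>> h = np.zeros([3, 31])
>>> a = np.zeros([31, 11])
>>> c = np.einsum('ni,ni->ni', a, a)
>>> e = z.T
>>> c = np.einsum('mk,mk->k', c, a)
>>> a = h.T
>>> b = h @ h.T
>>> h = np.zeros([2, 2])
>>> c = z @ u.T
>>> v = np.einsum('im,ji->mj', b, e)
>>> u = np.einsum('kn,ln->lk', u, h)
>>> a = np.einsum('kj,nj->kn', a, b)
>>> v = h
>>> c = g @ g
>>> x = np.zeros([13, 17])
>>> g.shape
(13, 13)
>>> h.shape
(2, 2)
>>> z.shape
(3, 2)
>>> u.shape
(2, 3)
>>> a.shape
(31, 3)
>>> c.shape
(13, 13)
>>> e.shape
(2, 3)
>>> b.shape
(3, 3)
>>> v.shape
(2, 2)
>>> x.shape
(13, 17)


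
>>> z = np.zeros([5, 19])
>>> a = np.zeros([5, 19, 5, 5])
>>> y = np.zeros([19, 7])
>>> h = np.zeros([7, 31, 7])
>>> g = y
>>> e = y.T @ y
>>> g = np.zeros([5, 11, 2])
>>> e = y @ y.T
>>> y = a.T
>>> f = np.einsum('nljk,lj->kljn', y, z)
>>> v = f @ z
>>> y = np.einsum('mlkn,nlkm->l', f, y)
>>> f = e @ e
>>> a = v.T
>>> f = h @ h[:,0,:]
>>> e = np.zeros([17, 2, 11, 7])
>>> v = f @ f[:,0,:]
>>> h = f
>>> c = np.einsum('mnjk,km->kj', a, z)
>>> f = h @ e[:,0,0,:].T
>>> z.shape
(5, 19)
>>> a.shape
(19, 19, 5, 5)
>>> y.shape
(5,)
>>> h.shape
(7, 31, 7)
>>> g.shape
(5, 11, 2)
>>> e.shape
(17, 2, 11, 7)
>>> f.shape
(7, 31, 17)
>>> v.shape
(7, 31, 7)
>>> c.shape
(5, 5)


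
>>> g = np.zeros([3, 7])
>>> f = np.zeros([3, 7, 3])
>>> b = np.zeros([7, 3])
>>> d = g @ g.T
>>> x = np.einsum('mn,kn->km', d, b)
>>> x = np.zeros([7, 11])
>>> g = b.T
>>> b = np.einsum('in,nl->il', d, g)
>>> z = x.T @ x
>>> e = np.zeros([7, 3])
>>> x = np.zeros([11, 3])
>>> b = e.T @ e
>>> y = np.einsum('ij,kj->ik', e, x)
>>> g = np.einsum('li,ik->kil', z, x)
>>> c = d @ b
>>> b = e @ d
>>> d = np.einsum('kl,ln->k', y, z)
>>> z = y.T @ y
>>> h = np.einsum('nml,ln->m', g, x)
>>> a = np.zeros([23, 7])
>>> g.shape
(3, 11, 11)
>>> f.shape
(3, 7, 3)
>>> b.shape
(7, 3)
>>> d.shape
(7,)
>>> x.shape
(11, 3)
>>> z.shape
(11, 11)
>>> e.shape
(7, 3)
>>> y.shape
(7, 11)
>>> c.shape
(3, 3)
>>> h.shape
(11,)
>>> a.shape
(23, 7)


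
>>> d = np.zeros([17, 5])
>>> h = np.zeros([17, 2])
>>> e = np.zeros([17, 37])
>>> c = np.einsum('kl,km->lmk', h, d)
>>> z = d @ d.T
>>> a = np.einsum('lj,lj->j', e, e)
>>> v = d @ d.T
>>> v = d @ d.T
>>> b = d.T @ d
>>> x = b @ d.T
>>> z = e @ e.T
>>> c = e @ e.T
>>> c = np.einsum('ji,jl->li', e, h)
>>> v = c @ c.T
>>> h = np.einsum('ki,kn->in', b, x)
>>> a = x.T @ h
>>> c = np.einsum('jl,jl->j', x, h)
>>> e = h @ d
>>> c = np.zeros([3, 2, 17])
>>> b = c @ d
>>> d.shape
(17, 5)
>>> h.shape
(5, 17)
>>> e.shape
(5, 5)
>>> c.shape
(3, 2, 17)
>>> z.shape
(17, 17)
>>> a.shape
(17, 17)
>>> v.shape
(2, 2)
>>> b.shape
(3, 2, 5)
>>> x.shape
(5, 17)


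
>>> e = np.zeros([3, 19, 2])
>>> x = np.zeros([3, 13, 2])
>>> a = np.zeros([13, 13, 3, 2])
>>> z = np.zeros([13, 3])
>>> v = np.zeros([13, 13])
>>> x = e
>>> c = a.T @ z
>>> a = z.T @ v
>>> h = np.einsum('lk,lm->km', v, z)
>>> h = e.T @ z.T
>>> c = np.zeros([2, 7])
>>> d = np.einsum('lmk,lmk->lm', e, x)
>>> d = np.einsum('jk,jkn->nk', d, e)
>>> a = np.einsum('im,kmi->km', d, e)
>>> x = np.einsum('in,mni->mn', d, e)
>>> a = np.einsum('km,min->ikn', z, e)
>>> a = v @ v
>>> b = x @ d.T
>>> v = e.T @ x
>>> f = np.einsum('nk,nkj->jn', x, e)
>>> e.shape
(3, 19, 2)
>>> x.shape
(3, 19)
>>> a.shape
(13, 13)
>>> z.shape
(13, 3)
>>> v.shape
(2, 19, 19)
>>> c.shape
(2, 7)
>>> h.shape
(2, 19, 13)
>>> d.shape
(2, 19)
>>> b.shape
(3, 2)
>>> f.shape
(2, 3)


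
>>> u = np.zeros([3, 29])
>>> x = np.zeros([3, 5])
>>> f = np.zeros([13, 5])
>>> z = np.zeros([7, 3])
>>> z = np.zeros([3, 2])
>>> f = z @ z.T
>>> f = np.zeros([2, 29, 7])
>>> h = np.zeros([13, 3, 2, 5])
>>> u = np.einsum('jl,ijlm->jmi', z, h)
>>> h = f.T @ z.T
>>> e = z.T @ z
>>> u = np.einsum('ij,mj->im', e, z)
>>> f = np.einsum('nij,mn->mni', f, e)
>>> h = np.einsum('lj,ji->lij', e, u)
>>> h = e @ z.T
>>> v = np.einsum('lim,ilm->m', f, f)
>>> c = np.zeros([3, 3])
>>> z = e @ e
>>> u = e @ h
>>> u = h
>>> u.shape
(2, 3)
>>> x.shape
(3, 5)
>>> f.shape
(2, 2, 29)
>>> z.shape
(2, 2)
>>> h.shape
(2, 3)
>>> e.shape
(2, 2)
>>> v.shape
(29,)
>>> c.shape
(3, 3)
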